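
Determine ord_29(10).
Powers of 10 mod 29: 10^1≡10, 10^2≡13, 10^3≡14, 10^4≡24, 10^5≡8, 10^6≡22, 10^7≡17, 10^8≡25, 10^9≡18, 10^10≡6, 10^11≡2, 10^12≡20, 10^13≡26, 10^14≡28, 10^15≡19, 10^16≡16, 10^17≡15, 10^18≡5, 10^19≡21, 10^20≡7, 10^21≡12, 10^22≡4, 10^23≡11, 10^24≡23, 10^25≡27, 10^26≡9, 10^27≡3, 10^28≡1. Order = 28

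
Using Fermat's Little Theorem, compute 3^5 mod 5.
By Fermat: 3^{4} ≡ 1 mod 5. So 3^{5} = 3^{4} · 3^{1} ≡ 3^{1} ≡ 3 mod 5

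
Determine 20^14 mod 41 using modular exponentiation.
By repeated squaring mod 41: 20^{1}≡20, 20^{2}≡31, 20^{4}≡18, 20^{8}≡37. Then 20^{14} = 20^{8+4+2} ≡ 37 × 18 × 31 ≡ 23 mod 41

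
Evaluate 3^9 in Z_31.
By repeated squaring (mod 31): 3^{1}≡3, 3^{2}≡9, 3^{4}≡19, 3^{8}≡20. Then 3^{9} = 3^{8+1} ≡ 20 × 3 ≡ 29 (mod 31)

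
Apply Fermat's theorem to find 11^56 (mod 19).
By Fermat: 11^{18} ≡ 1 (mod 19). 56 = 3×18 + 2. So 11^{56} ≡ 11^{2} ≡ 7 (mod 19)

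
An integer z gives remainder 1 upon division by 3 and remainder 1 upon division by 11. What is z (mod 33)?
M = 3 × 11 = 33. M₁ = 11, y₁ ≡ 2 (mod 3). M₂ = 3, y₂ ≡ 4 (mod 11). z = 1×11×2 + 1×3×4 ≡ 1 (mod 33)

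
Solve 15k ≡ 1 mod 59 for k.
Since 59 is prime, by Fermat 15^(-1) ≡ 15^{57} ≡ 4 mod 59. Verify: 15 × 4 = 60 ≡ 1 mod 59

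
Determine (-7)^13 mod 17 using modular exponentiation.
By repeated squaring mod 17: (-7)^{1}≡10, (-7)^{2}≡15, (-7)^{4}≡4, (-7)^{8}≡16. Then (-7)^{13} = (-7)^{8+4+1} ≡ 16 × 4 × 10 ≡ 11 mod 17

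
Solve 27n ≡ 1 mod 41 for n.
Since 41 is prime, by Fermat 27^(-1) ≡ 27^{39} ≡ 38 mod 41. Verify: 27 × 38 = 1026 ≡ 1 mod 41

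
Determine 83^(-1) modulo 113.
Since 113 is prime, by Fermat 83^(-1) ≡ 83^{111} ≡ 64 mod 113. Verify: 83 × 64 = 5312 ≡ 1 mod 113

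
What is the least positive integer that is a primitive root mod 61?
g = 2. For each prime q|60: 2^{30}≡60, 2^{20}≡47, 2^{12}≡9, none ≡ 1, so ord_61(2) = 60 and 2 is a primitive root.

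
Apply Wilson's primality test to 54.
(53)! mod 54 = 0. Since 0 ≢ -1 mod 54, 54 is not prime.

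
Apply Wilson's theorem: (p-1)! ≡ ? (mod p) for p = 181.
By Wilson's theorem, (180)! ≡ -1 ≡ 180 mod 181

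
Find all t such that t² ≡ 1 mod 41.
The square roots of 1 mod 41 are 1 and 40. Verify: 1² = 1 ≡ 1 mod 41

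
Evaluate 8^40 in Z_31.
Using Fermat: 8^{30} ≡ 1 mod 31. 40 ≡ 10 mod 30. So 8^{40} ≡ 8^{10} ≡ 1 mod 31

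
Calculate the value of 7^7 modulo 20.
By repeated squaring mod 20: 7^{1}≡7, 7^{2}≡9, 7^{4}≡1. Then 7^{7} = 7^{4+2+1} ≡ 1 × 9 × 7 ≡ 3 mod 20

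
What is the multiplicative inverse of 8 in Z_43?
Since 43 is prime, by Fermat 8^(-1) ≡ 8^{41} ≡ 27 mod 43. Verify: 8 × 27 = 216 ≡ 1 mod 43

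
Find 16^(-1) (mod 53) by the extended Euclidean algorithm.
Extended GCD: 16(10) + 53(-3) = 1. So 16^(-1) ≡ 10 (mod 53). Verify: 16 × 10 = 160 ≡ 1 (mod 53)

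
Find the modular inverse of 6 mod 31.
Since 31 is prime, by Fermat 6^(-1) ≡ 6^{29} ≡ 26 (mod 31). Verify: 6 × 26 = 156 ≡ 1 (mod 31)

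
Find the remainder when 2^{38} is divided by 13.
By Fermat: 2^{12} ≡ 1 mod 13. 38 = 3×12 + 2. So 2^{38} ≡ 2^{2} ≡ 4 mod 13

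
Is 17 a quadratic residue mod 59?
By Euler's criterion: 17^{29} ≡ 1 mod 59. Since this equals 1, 17 is a QR.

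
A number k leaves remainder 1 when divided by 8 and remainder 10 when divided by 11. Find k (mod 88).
M = 8 × 11 = 88. M₁ = 11, y₁ ≡ 3 (mod 8). M₂ = 8, y₂ ≡ 7 (mod 11). k = 1×11×3 + 10×8×7 ≡ 65 (mod 88)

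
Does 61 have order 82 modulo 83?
61^{41} ≡ 1 mod 83 and 41 < 82, so ord_83(61) = 41 ≠ 82 and 61 is not a primitive root.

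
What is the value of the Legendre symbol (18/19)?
(18/19) = 18^{9} mod 19 = -1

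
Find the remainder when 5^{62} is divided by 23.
By Fermat: 5^{22} ≡ 1 (mod 23). 62 = 2×22 + 18. So 5^{62} ≡ 5^{18} ≡ 6 (mod 23)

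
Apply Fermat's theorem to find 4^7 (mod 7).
By Fermat: 4^{6} ≡ 1 (mod 7). So 4^{7} = 4^{6} · 4^{1} ≡ 4^{1} ≡ 4 (mod 7)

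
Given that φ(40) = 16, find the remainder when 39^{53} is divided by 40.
By Euler: 39^{16} ≡ 1 mod 40 since gcd(39, 40) = 1. 53 = 3×16 + 5. So 39^{53} ≡ 39^{5} ≡ 39 mod 40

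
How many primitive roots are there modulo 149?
There are φ(149-1) = φ(148) = 72 primitive roots modulo 149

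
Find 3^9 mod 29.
By repeated squaring mod 29: 3^{1}≡3, 3^{2}≡9, 3^{4}≡23, 3^{8}≡7. Then 3^{9} = 3^{8+1} ≡ 7 × 3 ≡ 21 mod 29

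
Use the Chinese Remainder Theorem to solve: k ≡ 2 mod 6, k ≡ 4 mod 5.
M = 6 × 5 = 30. M₁ = 5, y₁ ≡ 5 mod 6. M₂ = 6, y₂ ≡ 1 mod 5. k = 2×5×5 + 4×6×1 ≡ 14 mod 30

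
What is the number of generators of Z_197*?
There are φ(197-1) = φ(196) = 84 primitive roots modulo 197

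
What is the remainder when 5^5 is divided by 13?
By repeated squaring (mod 13): 5^{1}≡5, 5^{2}≡12, 5^{4}≡1. Then 5^{5} = 5^{4+1} ≡ 1 × 5 ≡ 5 (mod 13)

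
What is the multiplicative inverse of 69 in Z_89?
Since 89 is prime, by Fermat 69^(-1) ≡ 69^{87} ≡ 40 (mod 89). Verify: 69 × 40 = 2760 ≡ 1 (mod 89)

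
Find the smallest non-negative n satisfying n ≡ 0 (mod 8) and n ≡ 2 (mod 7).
M = 8 × 7 = 56. M₁ = 7, y₁ ≡ 7 (mod 8). M₂ = 8, y₂ ≡ 1 (mod 7). n = 0×7×7 + 2×8×1 ≡ 16 (mod 56)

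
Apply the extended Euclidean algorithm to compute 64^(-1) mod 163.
Extended GCD: 64(-28) + 163(11) = 1. So 64^(-1) ≡ -28 ≡ 135 (mod 163). Verify: 64 × 135 = 8640 ≡ 1 (mod 163)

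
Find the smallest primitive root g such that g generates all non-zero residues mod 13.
g = 2. Powers: [2, 4, 8, 3, 6, 12, 11, 9, 5, ...] generates all 12 non-zero residues.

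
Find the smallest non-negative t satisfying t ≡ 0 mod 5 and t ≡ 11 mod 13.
M = 5 × 13 = 65. M₁ = 13, y₁ ≡ 2 mod 5. M₂ = 5, y₂ ≡ 8 mod 13. t = 0×13×2 + 11×5×8 ≡ 50 mod 65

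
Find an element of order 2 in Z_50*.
49 has order 2 mod 50 since 49^{2} ≡ 1 mod 50 and no smaller power works.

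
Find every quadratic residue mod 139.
Squares in Z_139*: {1, 4, 5, 6, 7, 9, 11, 13, 16, 20, 24, 25, 28, 29, 30, 31, 34, 35, 36, 37, 38, 41, 42, 44, 45, 46, 47, 49, 51, 52, 54, 55, 57, 63, 64, 65, 66, 67, 69, 71, 77, 78, 79, 80, 81, 83, 86, 89, 91, 96, 99, 100, 106, 107, 112, 113, 116, 117, 118, 120, 121, 122, 124, 125, 127, 129, 131, 136, 137}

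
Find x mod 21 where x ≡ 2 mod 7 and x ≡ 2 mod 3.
M = 7 × 3 = 21. M₁ = 3, y₁ ≡ 5 mod 7. M₂ = 7, y₂ ≡ 1 mod 3. x = 2×3×5 + 2×7×1 ≡ 2 mod 21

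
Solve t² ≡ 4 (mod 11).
The square roots of 4 mod 11 are 9 and 2. Verify: 9² = 81 ≡ 4 (mod 11)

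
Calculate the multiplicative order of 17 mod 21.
Powers of 17 mod 21: 17^1≡17, 17^2≡16, 17^3≡20, 17^4≡4, 17^5≡5, 17^6≡1. Order = 6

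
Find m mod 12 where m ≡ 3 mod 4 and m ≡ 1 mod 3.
M = 4 × 3 = 12. M₁ = 3, y₁ ≡ 3 mod 4. M₂ = 4, y₂ ≡ 1 mod 3. m = 3×3×3 + 1×4×1 ≡ 7 mod 12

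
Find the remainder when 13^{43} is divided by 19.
By Fermat: 13^{18} ≡ 1 (mod 19). 43 = 2×18 + 7. So 13^{43} ≡ 13^{7} ≡ 10 (mod 19)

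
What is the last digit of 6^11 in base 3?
By repeated squaring mod 3: 6^{1}≡0, 6^{2}≡0, 6^{4}≡0, 6^{8}≡0. Then 6^{11} = 6^{8+2+1} ≡ 0 × 0 × 0 ≡ 0 mod 3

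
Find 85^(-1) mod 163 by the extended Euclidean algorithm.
Extended GCD: 85(-23) + 163(12) = 1. So 85^(-1) ≡ -23 ≡ 140 mod 163. Verify: 85 × 140 = 11900 ≡ 1 mod 163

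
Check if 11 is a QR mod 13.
By Euler's criterion: 11^{6} ≡ 12 (mod 13). Since this equals -1 (≡ 12), 11 is not a QR.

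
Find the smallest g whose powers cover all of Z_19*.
g = 2. Powers: [2, 4, 8, 16, 13, 7, 14, 9, ...] generates all 18 non-zero residues.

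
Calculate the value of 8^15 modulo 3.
Using Fermat: 8^{2} ≡ 1 mod 3. 15 ≡ 1 mod 2. So 8^{15} ≡ 8^{1} ≡ 2 mod 3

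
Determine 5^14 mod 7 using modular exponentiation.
Using Fermat: 5^{6} ≡ 1 (mod 7). 14 ≡ 2 (mod 6). So 5^{14} ≡ 5^{2} ≡ 4 (mod 7)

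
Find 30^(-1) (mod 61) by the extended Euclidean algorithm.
Extended GCD: 30(-2) + 61(1) = 1. So 30^(-1) ≡ -2 ≡ 59 (mod 61). Verify: 30 × 59 = 1770 ≡ 1 (mod 61)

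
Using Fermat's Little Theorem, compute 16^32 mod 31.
By Fermat: 16^{30} ≡ 1 mod 31. So 16^{32} = 16^{30} · 16^{2} ≡ 16^{2} ≡ 8 mod 31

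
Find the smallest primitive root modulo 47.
g = 5. Powers: [5, 25, 31, 14, 23, 21, 11, 8, 40, ...] generates all 46 non-zero residues.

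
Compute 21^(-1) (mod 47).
Since 47 is prime, by Fermat 21^(-1) ≡ 21^{45} ≡ 9 (mod 47). Verify: 21 × 9 = 189 ≡ 1 (mod 47)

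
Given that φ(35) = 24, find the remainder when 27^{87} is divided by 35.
By Euler: 27^{24} ≡ 1 mod 35 since gcd(27, 35) = 1. 87 = 3×24 + 15. So 27^{87} ≡ 27^{15} ≡ 13 mod 35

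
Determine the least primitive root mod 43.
g = 3. Powers: [3, 9, 27, 38, 28, 41, ...] generates all 42 non-zero residues.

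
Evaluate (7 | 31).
(7/31) = 7^{15} mod 31 = 1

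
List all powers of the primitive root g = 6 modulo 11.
6^1, 6^2, ..., 6^{10} mod 11: [6, 3, 7, 9, 10, 5, 8, 4, 2, 1]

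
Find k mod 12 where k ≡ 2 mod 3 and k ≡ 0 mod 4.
M = 3 × 4 = 12. M₁ = 4, y₁ ≡ 1 mod 3. M₂ = 3, y₂ ≡ 3 mod 4. k = 2×4×1 + 0×3×3 ≡ 8 mod 12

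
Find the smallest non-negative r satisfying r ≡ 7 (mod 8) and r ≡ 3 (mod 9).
M = 8 × 9 = 72. M₁ = 9, y₁ ≡ 1 (mod 8). M₂ = 8, y₂ ≡ 8 (mod 9). r = 7×9×1 + 3×8×8 ≡ 39 (mod 72)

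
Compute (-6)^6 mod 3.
By repeated squaring mod 3: (-6)^{1}≡0, (-6)^{2}≡0, (-6)^{4}≡0. Then (-6)^{6} = (-6)^{4+2} ≡ 0 × 0 ≡ 0 mod 3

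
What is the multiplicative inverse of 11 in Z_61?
Since 61 is prime, by Fermat 11^(-1) ≡ 11^{59} ≡ 50 (mod 61). Verify: 11 × 50 = 550 ≡ 1 (mod 61)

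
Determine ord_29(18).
Powers of 18 mod 29: 18^1≡18, 18^2≡5, 18^3≡3, 18^4≡25, 18^5≡15, 18^6≡9, 18^7≡17, 18^8≡16, 18^9≡27, 18^10≡22, 18^11≡19, 18^12≡23, 18^13≡8, 18^14≡28, 18^15≡11, 18^16≡24, 18^17≡26, 18^18≡4, 18^19≡14, 18^20≡20, 18^21≡12, 18^22≡13, 18^23≡2, 18^24≡7, 18^25≡10, 18^26≡6, 18^27≡21, 18^28≡1. Order = 28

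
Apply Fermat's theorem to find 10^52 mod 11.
By Fermat: 10^{10} ≡ 1 mod 11. 52 = 5×10 + 2. So 10^{52} ≡ 10^{2} ≡ 1 mod 11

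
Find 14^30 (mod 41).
By repeated squaring (mod 41): 14^{1}≡14, 14^{2}≡32, 14^{4}≡40, 14^{8}≡1, 14^{16}≡1. Then 14^{30} = 14^{16+8+4+2} ≡ 1 × 1 × 40 × 32 ≡ 9 (mod 41)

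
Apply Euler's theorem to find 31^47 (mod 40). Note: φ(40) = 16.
By Euler: 31^{16} ≡ 1 (mod 40) since gcd(31, 40) = 1. 47 = 2×16 + 15. So 31^{47} ≡ 31^{15} ≡ 31 (mod 40)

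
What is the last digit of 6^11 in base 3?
By repeated squaring (mod 3): 6^{1}≡0, 6^{2}≡0, 6^{4}≡0, 6^{8}≡0. Then 6^{11} = 6^{8+2+1} ≡ 0 × 0 × 0 ≡ 0 (mod 3)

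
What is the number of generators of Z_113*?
A prime p has φ(p-1) primitive roots; here φ(112) = 48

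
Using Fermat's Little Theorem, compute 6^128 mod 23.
By Fermat: 6^{22} ≡ 1 mod 23. 128 = 5×22 + 18. So 6^{128} ≡ 6^{18} ≡ 3 mod 23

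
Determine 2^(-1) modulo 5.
Since 5 is prime, by Fermat 2^(-1) ≡ 2^{3} ≡ 3 mod 5. Verify: 2 × 3 = 6 ≡ 1 mod 5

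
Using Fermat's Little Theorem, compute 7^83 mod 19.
By Fermat: 7^{18} ≡ 1 mod 19. 83 = 4×18 + 11. So 7^{83} ≡ 7^{11} ≡ 11 mod 19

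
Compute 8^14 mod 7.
Using Fermat: 8^{6} ≡ 1 mod 7. 14 ≡ 2 mod 6. So 8^{14} ≡ 8^{2} ≡ 1 mod 7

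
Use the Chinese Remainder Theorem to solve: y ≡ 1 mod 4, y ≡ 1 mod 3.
M = 4 × 3 = 12. M₁ = 3, y₁ ≡ 3 mod 4. M₂ = 4, y₂ ≡ 1 mod 3. y = 1×3×3 + 1×4×1 ≡ 1 mod 12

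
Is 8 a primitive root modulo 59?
ord_59(8) divides 58. For each prime q|58: 8^{29}≡58, 8^{2}≡5, none ≡ 1. So 8 has order 58 and is a primitive root mod 59.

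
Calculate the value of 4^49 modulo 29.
Using Fermat: 4^{28} ≡ 1 (mod 29). 49 ≡ 21 (mod 28). So 4^{49} ≡ 4^{21} ≡ 28 (mod 29)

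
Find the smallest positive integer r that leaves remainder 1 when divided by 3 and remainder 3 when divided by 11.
M = 3 × 11 = 33. M₁ = 11, y₁ ≡ 2 (mod 3). M₂ = 3, y₂ ≡ 4 (mod 11). r = 1×11×2 + 3×3×4 ≡ 25 (mod 33)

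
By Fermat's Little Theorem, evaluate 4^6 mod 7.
By Fermat's Little Theorem, 4^{6} ≡ 1 (mod 7) since 7 is prime and gcd(4, 7) = 1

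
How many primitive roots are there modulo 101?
There are φ(101-1) = φ(100) = 40 primitive roots modulo 101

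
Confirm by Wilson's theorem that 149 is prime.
(148)! mod 149 = 148. Since this equals -1 mod 149, Wilson confirms 149 is prime.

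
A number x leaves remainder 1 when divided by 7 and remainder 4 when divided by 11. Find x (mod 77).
M = 7 × 11 = 77. M₁ = 11, y₁ ≡ 2 (mod 7). M₂ = 7, y₂ ≡ 8 (mod 11). x = 1×11×2 + 4×7×8 ≡ 15 (mod 77)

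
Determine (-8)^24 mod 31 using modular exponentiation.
By repeated squaring (mod 31): (-8)^{1}≡23, (-8)^{2}≡2, (-8)^{4}≡4, (-8)^{8}≡16, (-8)^{16}≡8. Then (-8)^{24} = (-8)^{16+8} ≡ 8 × 16 ≡ 4 (mod 31)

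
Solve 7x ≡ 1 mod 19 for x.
Since 19 is prime, by Fermat 7^(-1) ≡ 7^{17} ≡ 11 mod 19. Verify: 7 × 11 = 77 ≡ 1 mod 19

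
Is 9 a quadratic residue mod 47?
By Euler's criterion: 9^{23} ≡ 1 mod 47. Since this equals 1, 9 is a QR.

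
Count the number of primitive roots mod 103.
Number of primitive roots mod 103 = φ(p-1) = φ(102) = 32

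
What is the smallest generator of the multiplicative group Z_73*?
g = 5. Powers: [5, 25, 52, 41, 59, 3, ...] generates all 72 non-zero residues.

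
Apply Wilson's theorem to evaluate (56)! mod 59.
(58)! = (56)! × (57) × (58) ≡ -1 mod 59. So (56)! ≡ -1 × [(58)(57)]^(-1) ≡ 29 mod 59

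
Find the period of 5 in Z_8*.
Powers of 5 mod 8: 5^1≡5, 5^2≡1. Order = 2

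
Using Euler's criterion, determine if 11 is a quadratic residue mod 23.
By Euler's criterion: 11^{11} ≡ 22 mod 23. Since this equals -1 (≡ 22), 11 is not a QR.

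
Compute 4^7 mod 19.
By repeated squaring mod 19: 4^{1}≡4, 4^{2}≡16, 4^{4}≡9. Then 4^{7} = 4^{4+2+1} ≡ 9 × 16 × 4 ≡ 6 mod 19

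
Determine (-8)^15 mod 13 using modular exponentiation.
Using Fermat: (-8)^{12} ≡ 1 mod 13. 15 ≡ 3 mod 12. So (-8)^{15} ≡ (-8)^{3} ≡ 8 mod 13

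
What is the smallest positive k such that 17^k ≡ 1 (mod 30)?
Powers of 17 mod 30: 17^1≡17, 17^2≡19, 17^3≡23, 17^4≡1. So the order of 17 is 4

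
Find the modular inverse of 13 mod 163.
Since 163 is prime, by Fermat 13^(-1) ≡ 13^{161} ≡ 138 mod 163. Verify: 13 × 138 = 1794 ≡ 1 mod 163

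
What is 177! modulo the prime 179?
(178)! = (177)! × (178) ≡ -1 mod 179. So (177)! ≡ -1 × (178)^(-1) ≡ (-1)×(-1) = 1 mod 179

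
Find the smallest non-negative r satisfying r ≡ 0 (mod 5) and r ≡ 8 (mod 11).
M = 5 × 11 = 55. M₁ = 11, y₁ ≡ 1 (mod 5). M₂ = 5, y₂ ≡ 9 (mod 11). r = 0×11×1 + 8×5×9 ≡ 30 (mod 55)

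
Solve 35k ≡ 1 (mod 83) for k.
Since 83 is prime, by Fermat 35^(-1) ≡ 35^{81} ≡ 19 (mod 83). Verify: 35 × 19 = 665 ≡ 1 (mod 83)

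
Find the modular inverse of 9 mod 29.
Since 29 is prime, by Fermat 9^(-1) ≡ 9^{27} ≡ 13 (mod 29). Verify: 9 × 13 = 117 ≡ 1 (mod 29)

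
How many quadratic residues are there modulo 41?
For prime 41, there are (p-1)/2 = (41-1)/2 = 20 quadratic residues (excluding 0).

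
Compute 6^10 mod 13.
By repeated squaring mod 13: 6^{1}≡6, 6^{2}≡10, 6^{4}≡9, 6^{8}≡3. Then 6^{10} = 6^{8+2} ≡ 3 × 10 ≡ 4 mod 13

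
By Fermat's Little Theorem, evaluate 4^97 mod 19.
By Fermat: 4^{18} ≡ 1 (mod 19). 97 = 5×18 + 7. So 4^{97} ≡ 4^{7} ≡ 6 (mod 19)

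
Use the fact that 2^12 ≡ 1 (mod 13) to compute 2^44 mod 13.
By Fermat: 2^{12} ≡ 1 (mod 13). 44 = 3×12 + 8. So 2^{44} ≡ 2^{8} ≡ 9 (mod 13)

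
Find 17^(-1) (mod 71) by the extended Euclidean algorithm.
Extended GCD: 17(-25) + 71(6) = 1. So 17^(-1) ≡ -25 ≡ 46 (mod 71). Verify: 17 × 46 = 782 ≡ 1 (mod 71)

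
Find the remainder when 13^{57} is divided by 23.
By Fermat: 13^{22} ≡ 1 (mod 23). 57 = 2×22 + 13. So 13^{57} ≡ 13^{13} ≡ 8 (mod 23)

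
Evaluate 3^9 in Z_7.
Using Fermat: 3^{6} ≡ 1 mod 7. 9 ≡ 3 mod 6. So 3^{9} ≡ 3^{3} ≡ 6 mod 7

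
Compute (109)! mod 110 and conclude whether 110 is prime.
(109)! mod 110 = 0. Since 0 ≢ -1 (mod 110), 110 is not prime.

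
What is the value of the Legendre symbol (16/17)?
(16/17) = 16^{8} mod 17 = 1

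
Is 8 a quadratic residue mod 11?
By Euler's criterion: 8^{5} ≡ 10 (mod 11). Since this equals -1 (≡ 10), 8 is not a QR.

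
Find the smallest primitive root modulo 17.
g = 3. For each prime q|16: 3^{8}≡16, none ≡ 1, so ord_17(3) = 16 and 3 is a primitive root.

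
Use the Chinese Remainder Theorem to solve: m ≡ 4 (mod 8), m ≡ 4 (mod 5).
M = 8 × 5 = 40. M₁ = 5, y₁ ≡ 5 (mod 8). M₂ = 8, y₂ ≡ 2 (mod 5). m = 4×5×5 + 4×8×2 ≡ 4 (mod 40)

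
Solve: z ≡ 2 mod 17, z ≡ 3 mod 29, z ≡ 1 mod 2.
M = 17 × 29 × 2 = 986. M₁ = 58, y₁ ≡ 5 mod 17. M₂ = 34, y₂ ≡ 6 mod 29. M₃ = 493, y₃ ≡ 1 mod 2. z = 2×58×5 + 3×34×6 + 1×493×1 ≡ 699 mod 986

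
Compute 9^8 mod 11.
By repeated squaring mod 11: 9^{1}≡9, 9^{2}≡4, 9^{4}≡5, 9^{8}≡3. So 9^{8} ≡ 3 mod 11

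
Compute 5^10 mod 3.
Using Fermat: 5^{2} ≡ 1 (mod 3). 10 ≡ 0 (mod 2). So 5^{10} ≡ 5^{0} ≡ 1 (mod 3)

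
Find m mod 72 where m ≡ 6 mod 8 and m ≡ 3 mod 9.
M = 8 × 9 = 72. M₁ = 9, y₁ ≡ 1 mod 8. M₂ = 8, y₂ ≡ 8 mod 9. m = 6×9×1 + 3×8×8 ≡ 30 mod 72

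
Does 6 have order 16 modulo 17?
ord_17(6) divides 16. For each prime q|16: 6^{8}≡16, none ≡ 1. So 6 has order 16 and is a primitive root mod 17.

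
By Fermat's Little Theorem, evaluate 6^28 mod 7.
By Fermat: 6^{6} ≡ 1 (mod 7). 28 = 4×6 + 4. So 6^{28} ≡ 6^{4} ≡ 1 (mod 7)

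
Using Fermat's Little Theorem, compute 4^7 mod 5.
By Fermat: 4^{4} ≡ 1 mod 5. So 4^{7} = 4^{4} · 4^{3} ≡ 4^{3} ≡ 4 mod 5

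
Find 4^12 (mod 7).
Using Fermat: 4^{6} ≡ 1 (mod 7). 12 ≡ 0 (mod 6). So 4^{12} ≡ 4^{0} ≡ 1 (mod 7)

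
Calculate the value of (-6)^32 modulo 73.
By repeated squaring mod 73: (-6)^{1}≡67, (-6)^{2}≡36, (-6)^{4}≡55, (-6)^{8}≡32, (-6)^{16}≡2, (-6)^{32}≡4. So (-6)^{32} ≡ 4 mod 73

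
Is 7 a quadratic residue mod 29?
By Euler's criterion: 7^{14} ≡ 1 (mod 29). Since this equals 1, 7 is a QR.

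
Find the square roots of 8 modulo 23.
The square roots of 8 mod 23 are 13 and 10. Verify: 13² = 169 ≡ 8 (mod 23)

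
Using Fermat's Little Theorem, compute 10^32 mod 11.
By Fermat: 10^{10} ≡ 1 (mod 11). 32 = 3×10 + 2. So 10^{32} ≡ 10^{2} ≡ 1 (mod 11)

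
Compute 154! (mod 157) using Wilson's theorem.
(156)! = (154)! × (155) × (156) ≡ -1 (mod 157). So (154)! ≡ -1 × [(156)(155)]^(-1) ≡ 78 (mod 157)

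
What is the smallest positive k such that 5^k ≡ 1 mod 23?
Powers of 5 mod 23: 5^1≡5, 5^2≡2, 5^3≡10, 5^4≡4, 5^5≡20, 5^6≡8, 5^7≡17, 5^8≡16, 5^9≡11, 5^10≡9, 5^11≡22, 5^12≡18, 5^13≡21, 5^14≡13, 5^15≡19, 5^16≡3, 5^17≡15, 5^18≡6, 5^19≡7, 5^20≡12, 5^21≡14, 5^22≡1. Order = 22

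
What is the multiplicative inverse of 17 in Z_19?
Since 19 is prime, by Fermat 17^(-1) ≡ 17^{17} ≡ 9 (mod 19). Verify: 17 × 9 = 153 ≡ 1 (mod 19)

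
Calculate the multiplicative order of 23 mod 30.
Powers of 23 mod 30: 23^1≡23, 23^2≡19, 23^3≡17, 23^4≡1. ord_30(23) = 4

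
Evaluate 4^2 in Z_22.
4^{2} = 16 ≡ 16 (mod 22)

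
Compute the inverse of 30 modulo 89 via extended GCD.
Extended GCD: 30(3) + 89(-1) = 1. So 30^(-1) ≡ 3 mod 89. Verify: 30 × 3 = 90 ≡ 1 mod 89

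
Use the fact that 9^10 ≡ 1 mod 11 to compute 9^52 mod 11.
By Fermat: 9^{10} ≡ 1 mod 11. 52 = 5×10 + 2. So 9^{52} ≡ 9^{2} ≡ 4 mod 11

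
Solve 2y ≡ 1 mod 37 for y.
Since 37 is prime, by Fermat 2^(-1) ≡ 2^{35} ≡ 19 mod 37. Verify: 2 × 19 = 38 ≡ 1 mod 37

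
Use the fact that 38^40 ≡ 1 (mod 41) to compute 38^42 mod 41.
By Fermat: 38^{40} ≡ 1 (mod 41). So 38^{42} = 38^{40} · 38^{2} ≡ 38^{2} ≡ 9 (mod 41)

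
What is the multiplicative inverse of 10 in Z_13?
Since 13 is prime, by Fermat 10^(-1) ≡ 10^{11} ≡ 4 (mod 13). Verify: 10 × 4 = 40 ≡ 1 (mod 13)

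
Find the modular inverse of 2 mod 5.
Since 5 is prime, by Fermat 2^(-1) ≡ 2^{3} ≡ 3 (mod 5). Verify: 2 × 3 = 6 ≡ 1 (mod 5)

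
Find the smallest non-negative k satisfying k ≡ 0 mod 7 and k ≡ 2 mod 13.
M = 7 × 13 = 91. M₁ = 13, y₁ ≡ 6 mod 7. M₂ = 7, y₂ ≡ 2 mod 13. k = 0×13×6 + 2×7×2 ≡ 28 mod 91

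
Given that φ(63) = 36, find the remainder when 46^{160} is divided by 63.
By Euler: 46^{36} ≡ 1 mod 63 since gcd(46, 63) = 1. 160 = 4×36 + 16. So 46^{160} ≡ 46^{16} ≡ 46 mod 63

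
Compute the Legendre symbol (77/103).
(77/103) = 77^{51} mod 103 = -1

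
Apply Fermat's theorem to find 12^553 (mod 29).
By Fermat: 12^{28} ≡ 1 (mod 29). 553 ≡ 21 (mod 28). So 12^{553} ≡ 12^{21} ≡ 12 (mod 29)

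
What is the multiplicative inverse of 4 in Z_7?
Since 7 is prime, by Fermat 4^(-1) ≡ 4^{5} ≡ 2 mod 7. Verify: 4 × 2 = 8 ≡ 1 mod 7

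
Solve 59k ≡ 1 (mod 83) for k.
Since 83 is prime, by Fermat 59^(-1) ≡ 59^{81} ≡ 38 (mod 83). Verify: 59 × 38 = 2242 ≡ 1 (mod 83)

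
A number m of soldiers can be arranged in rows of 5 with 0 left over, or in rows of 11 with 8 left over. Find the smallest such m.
M = 5 × 11 = 55. M₁ = 11, y₁ ≡ 1 mod 5. M₂ = 5, y₂ ≡ 9 mod 11. m = 0×11×1 + 8×5×9 ≡ 30 mod 55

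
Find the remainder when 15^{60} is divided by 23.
By Fermat: 15^{22} ≡ 1 (mod 23). 60 = 2×22 + 16. So 15^{60} ≡ 15^{16} ≡ 16 (mod 23)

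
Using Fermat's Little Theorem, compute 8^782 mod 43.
By Fermat: 8^{42} ≡ 1 (mod 43). 782 ≡ 26 (mod 42). So 8^{782} ≡ 8^{26} ≡ 41 (mod 43)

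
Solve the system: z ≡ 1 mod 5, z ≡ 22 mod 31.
M = 5 × 31 = 155. M₁ = 31, y₁ ≡ 1 mod 5. M₂ = 5, y₂ ≡ 25 mod 31. z = 1×31×1 + 22×5×25 ≡ 146 mod 155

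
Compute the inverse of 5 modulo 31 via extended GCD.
Extended GCD: 5(-6) + 31(1) = 1. So 5^(-1) ≡ -6 ≡ 25 (mod 31). Verify: 5 × 25 = 125 ≡ 1 (mod 31)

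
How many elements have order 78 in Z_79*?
Number of primitive roots mod 79 = φ(p-1) = φ(78) = 24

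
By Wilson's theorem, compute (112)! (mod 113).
By Wilson's theorem, (112)! ≡ -1 ≡ 112 (mod 113)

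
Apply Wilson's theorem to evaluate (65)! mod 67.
(66)! = (65)! × (66) ≡ -1 mod 67. So (65)! ≡ -1 × (66)^(-1) ≡ (-1)×(-1) = 1 mod 67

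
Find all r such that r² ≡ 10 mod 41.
The square roots of 10 mod 41 are 16 and 25. Verify: 16² = 256 ≡ 10 mod 41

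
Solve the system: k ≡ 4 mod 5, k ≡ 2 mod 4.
M = 5 × 4 = 20. M₁ = 4, y₁ ≡ 4 mod 5. M₂ = 5, y₂ ≡ 1 mod 4. k = 4×4×4 + 2×5×1 ≡ 14 mod 20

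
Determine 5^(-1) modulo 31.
Since 31 is prime, by Fermat 5^(-1) ≡ 5^{29} ≡ 25 (mod 31). Verify: 5 × 25 = 125 ≡ 1 (mod 31)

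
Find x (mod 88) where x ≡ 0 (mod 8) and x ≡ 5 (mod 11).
M = 8 × 11 = 88. M₁ = 11, y₁ ≡ 3 (mod 8). M₂ = 8, y₂ ≡ 7 (mod 11). x = 0×11×3 + 5×8×7 ≡ 16 (mod 88)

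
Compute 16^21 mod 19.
Using Fermat: 16^{18} ≡ 1 mod 19. 21 ≡ 3 mod 18. So 16^{21} ≡ 16^{3} ≡ 11 mod 19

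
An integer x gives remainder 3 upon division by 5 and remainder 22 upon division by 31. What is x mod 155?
M = 5 × 31 = 155. M₁ = 31, y₁ ≡ 1 mod 5. M₂ = 5, y₂ ≡ 25 mod 31. x = 3×31×1 + 22×5×25 ≡ 53 mod 155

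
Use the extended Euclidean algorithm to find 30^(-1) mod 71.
Extended GCD: 30(-26) + 71(11) = 1. So 30^(-1) ≡ -26 ≡ 45 mod 71. Verify: 30 × 45 = 1350 ≡ 1 mod 71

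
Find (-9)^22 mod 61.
By repeated squaring mod 61: (-9)^{1}≡52, (-9)^{2}≡20, (-9)^{4}≡34, (-9)^{8}≡58, (-9)^{16}≡9. Then (-9)^{22} = (-9)^{16+4+2} ≡ 9 × 34 × 20 ≡ 20 mod 61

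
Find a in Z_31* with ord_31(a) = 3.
5 has order 3 mod 31 since 5^{3} ≡ 1 mod 31 and no smaller power works.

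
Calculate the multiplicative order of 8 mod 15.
Powers of 8 mod 15: 8^1≡8, 8^2≡4, 8^3≡2, 8^4≡1. ord_15(8) = 4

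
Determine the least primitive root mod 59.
g = 2. Powers: [2, 4, 8, 16, 32, 5, ...] generates all 58 non-zero residues.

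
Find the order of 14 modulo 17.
Powers of 14 mod 17: 14^1≡14, 14^2≡9, 14^3≡7, 14^4≡13, 14^5≡12, 14^6≡15, 14^7≡6, 14^8≡16, 14^9≡3, 14^10≡8, 14^11≡10, 14^12≡4, 14^13≡5, 14^14≡2, 14^15≡11, 14^16≡1. So the order of 14 is 16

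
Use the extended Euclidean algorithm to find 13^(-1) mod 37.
Extended GCD: 13(-17) + 37(6) = 1. So 13^(-1) ≡ -17 ≡ 20 (mod 37). Verify: 13 × 20 = 260 ≡ 1 (mod 37)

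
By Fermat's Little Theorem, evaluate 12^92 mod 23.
By Fermat: 12^{22} ≡ 1 mod 23. 92 = 4×22 + 4. So 12^{92} ≡ 12^{4} ≡ 13 mod 23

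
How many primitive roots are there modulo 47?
A prime p has φ(p-1) primitive roots; here φ(46) = 22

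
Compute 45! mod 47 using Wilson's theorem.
(46)! = (45)! × (46) ≡ -1 mod 47. So (45)! ≡ -1 × (46)^(-1) ≡ (-1)×(-1) = 1 mod 47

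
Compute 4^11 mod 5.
Using Fermat: 4^{4} ≡ 1 (mod 5). 11 ≡ 3 (mod 4). So 4^{11} ≡ 4^{3} ≡ 4 (mod 5)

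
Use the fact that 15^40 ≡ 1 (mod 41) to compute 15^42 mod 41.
By Fermat: 15^{40} ≡ 1 (mod 41). So 15^{42} = 15^{40} · 15^{2} ≡ 15^{2} ≡ 20 (mod 41)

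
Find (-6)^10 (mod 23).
By repeated squaring (mod 23): (-6)^{1}≡17, (-6)^{2}≡13, (-6)^{4}≡8, (-6)^{8}≡18. Then (-6)^{10} = (-6)^{8+2} ≡ 18 × 13 ≡ 4 (mod 23)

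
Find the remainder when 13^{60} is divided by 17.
By Fermat: 13^{16} ≡ 1 (mod 17). 60 = 3×16 + 12. So 13^{60} ≡ 13^{12} ≡ 1 (mod 17)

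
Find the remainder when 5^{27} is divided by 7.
By Fermat: 5^{6} ≡ 1 (mod 7). 27 = 4×6 + 3. So 5^{27} ≡ 5^{3} ≡ 6 (mod 7)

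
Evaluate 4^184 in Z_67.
Using Fermat: 4^{66} ≡ 1 mod 67. 184 ≡ 52 mod 66. So 4^{184} ≡ 4^{52} ≡ 35 mod 67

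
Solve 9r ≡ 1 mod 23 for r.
Since 23 is prime, by Fermat 9^(-1) ≡ 9^{21} ≡ 18 mod 23. Verify: 9 × 18 = 162 ≡ 1 mod 23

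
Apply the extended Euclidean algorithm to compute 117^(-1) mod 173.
Extended GCD: 117(-34) + 173(23) = 1. So 117^(-1) ≡ -34 ≡ 139 (mod 173). Verify: 117 × 139 = 16263 ≡ 1 (mod 173)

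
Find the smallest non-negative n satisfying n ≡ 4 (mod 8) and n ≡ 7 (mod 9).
M = 8 × 9 = 72. M₁ = 9, y₁ ≡ 1 (mod 8). M₂ = 8, y₂ ≡ 8 (mod 9). n = 4×9×1 + 7×8×8 ≡ 52 (mod 72)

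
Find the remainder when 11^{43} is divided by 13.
By Fermat: 11^{12} ≡ 1 mod 13. 43 = 3×12 + 7. So 11^{43} ≡ 11^{7} ≡ 2 mod 13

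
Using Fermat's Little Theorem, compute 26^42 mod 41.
By Fermat: 26^{40} ≡ 1 (mod 41). So 26^{42} = 26^{40} · 26^{2} ≡ 26^{2} ≡ 20 (mod 41)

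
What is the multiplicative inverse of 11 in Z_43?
Since 43 is prime, by Fermat 11^(-1) ≡ 11^{41} ≡ 4 (mod 43). Verify: 11 × 4 = 44 ≡ 1 (mod 43)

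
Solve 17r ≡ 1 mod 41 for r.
Since 41 is prime, by Fermat 17^(-1) ≡ 17^{39} ≡ 29 mod 41. Verify: 17 × 29 = 493 ≡ 1 mod 41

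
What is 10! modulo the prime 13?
(12)! = (10)! × (11) × (12) ≡ -1 (mod 13). So (10)! ≡ -1 × [(12)(11)]^(-1) ≡ 6 (mod 13)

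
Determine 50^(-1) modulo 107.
Since 107 is prime, by Fermat 50^(-1) ≡ 50^{105} ≡ 15 mod 107. Verify: 50 × 15 = 750 ≡ 1 mod 107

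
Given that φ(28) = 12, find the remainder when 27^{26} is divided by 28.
By Euler: 27^{12} ≡ 1 (mod 28) since gcd(27, 28) = 1. 26 = 2×12 + 2. So 27^{26} ≡ 27^{2} ≡ 1 (mod 28)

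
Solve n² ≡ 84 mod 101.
The square roots of 84 mod 101 are 36 and 65. Verify: 36² = 1296 ≡ 84 mod 101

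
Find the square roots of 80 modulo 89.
The square roots of 80 mod 89 are 13 and 76. Verify: 13² = 169 ≡ 80 mod 89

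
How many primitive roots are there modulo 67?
Number of primitive roots mod 67 = φ(p-1) = φ(66) = 20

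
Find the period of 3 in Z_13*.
Powers of 3 mod 13: 3^1≡3, 3^2≡9, 3^3≡1. Order = 3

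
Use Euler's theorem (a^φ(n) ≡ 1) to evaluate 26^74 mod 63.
By Euler: 26^{36} ≡ 1 (mod 63) since gcd(26, 63) = 1. 74 = 2×36 + 2. So 26^{74} ≡ 26^{2} ≡ 46 (mod 63)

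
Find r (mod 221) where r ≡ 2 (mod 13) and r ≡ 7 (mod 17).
M = 13 × 17 = 221. M₁ = 17, y₁ ≡ 10 (mod 13). M₂ = 13, y₂ ≡ 4 (mod 17). r = 2×17×10 + 7×13×4 ≡ 41 (mod 221)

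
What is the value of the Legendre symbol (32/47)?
(32/47) = 32^{23} mod 47 = 1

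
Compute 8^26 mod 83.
By repeated squaring mod 83: 8^{1}≡8, 8^{2}≡64, 8^{4}≡29, 8^{8}≡11, 8^{16}≡38. Then 8^{26} = 8^{16+8+2} ≡ 38 × 11 × 64 ≡ 26 mod 83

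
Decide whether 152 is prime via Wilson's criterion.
(151)! mod 152 = 0. Since 0 ≢ -1 mod 152, 152 is not prime.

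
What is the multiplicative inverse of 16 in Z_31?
Since 31 is prime, by Fermat 16^(-1) ≡ 16^{29} ≡ 2 mod 31. Verify: 16 × 2 = 32 ≡ 1 mod 31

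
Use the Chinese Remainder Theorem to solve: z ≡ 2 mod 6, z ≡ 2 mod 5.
M = 6 × 5 = 30. M₁ = 5, y₁ ≡ 5 mod 6. M₂ = 6, y₂ ≡ 1 mod 5. z = 2×5×5 + 2×6×1 ≡ 2 mod 30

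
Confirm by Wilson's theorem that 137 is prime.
(136)! mod 137 = 136. Since this equals -1 (mod 137), Wilson confirms 137 is prime.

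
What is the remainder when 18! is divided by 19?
By Wilson's theorem, (18)! ≡ -1 ≡ 18 mod 19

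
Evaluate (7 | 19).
(7/19) = 7^{9} mod 19 = 1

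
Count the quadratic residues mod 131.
For prime 131, there are (p-1)/2 = (131-1)/2 = 65 quadratic residues (excluding 0).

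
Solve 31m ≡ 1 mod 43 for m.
Since 43 is prime, by Fermat 31^(-1) ≡ 31^{41} ≡ 25 mod 43. Verify: 31 × 25 = 775 ≡ 1 mod 43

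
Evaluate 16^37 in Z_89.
By repeated squaring (mod 89): 16^{1}≡16, 16^{2}≡78, 16^{4}≡32, 16^{8}≡45, 16^{16}≡67, 16^{32}≡39. Then 16^{37} = 16^{32+4+1} ≡ 39 × 32 × 16 ≡ 32 (mod 89)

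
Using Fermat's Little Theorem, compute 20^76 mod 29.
By Fermat: 20^{28} ≡ 1 (mod 29). 76 = 2×28 + 20. So 20^{76} ≡ 20^{20} ≡ 16 (mod 29)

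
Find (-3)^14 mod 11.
Using Fermat: (-3)^{10} ≡ 1 mod 11. 14 ≡ 4 mod 10. So (-3)^{14} ≡ (-3)^{4} ≡ 4 mod 11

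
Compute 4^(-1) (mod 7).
Since 7 is prime, by Fermat 4^(-1) ≡ 4^{5} ≡ 2 (mod 7). Verify: 4 × 2 = 8 ≡ 1 (mod 7)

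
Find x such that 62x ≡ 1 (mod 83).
Since 83 is prime, by Fermat 62^(-1) ≡ 62^{81} ≡ 79 (mod 83). Verify: 62 × 79 = 4898 ≡ 1 (mod 83)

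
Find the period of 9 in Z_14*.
Powers of 9 mod 14: 9^1≡9, 9^2≡11, 9^3≡1. ord_14(9) = 3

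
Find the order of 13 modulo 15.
Powers of 13 mod 15: 13^1≡13, 13^2≡4, 13^3≡7, 13^4≡1. ord_15(13) = 4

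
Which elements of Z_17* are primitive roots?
There are φ(16) = 8 primitive roots mod 17: {3, 5, 6, 7, 10, 11, 12, 14}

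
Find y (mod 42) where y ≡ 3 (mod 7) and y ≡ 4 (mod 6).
M = 7 × 6 = 42. M₁ = 6, y₁ ≡ 6 (mod 7). M₂ = 7, y₂ ≡ 1 (mod 6). y = 3×6×6 + 4×7×1 ≡ 10 (mod 42)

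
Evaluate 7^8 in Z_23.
By repeated squaring mod 23: 7^{1}≡7, 7^{2}≡3, 7^{4}≡9, 7^{8}≡12. So 7^{8} ≡ 12 mod 23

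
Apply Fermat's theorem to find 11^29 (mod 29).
By Fermat: 11^{28} ≡ 1 (mod 29). So 11^{29} = 11^{28} · 11^{1} ≡ 11^{1} ≡ 11 (mod 29)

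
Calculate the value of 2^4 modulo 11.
2^{4} = 16 ≡ 5 (mod 11)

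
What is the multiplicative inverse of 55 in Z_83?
Since 83 is prime, by Fermat 55^(-1) ≡ 55^{81} ≡ 80 (mod 83). Verify: 55 × 80 = 4400 ≡ 1 (mod 83)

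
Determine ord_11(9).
Powers of 9 mod 11: 9^1≡9, 9^2≡4, 9^3≡3, 9^4≡5, 9^5≡1. So the order of 9 is 5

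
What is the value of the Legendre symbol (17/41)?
(17/41) = 17^{20} mod 41 = -1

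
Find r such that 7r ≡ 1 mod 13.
Since 13 is prime, by Fermat 7^(-1) ≡ 7^{11} ≡ 2 mod 13. Verify: 7 × 2 = 14 ≡ 1 mod 13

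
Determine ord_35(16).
Powers of 16 mod 35: 16^1≡16, 16^2≡11, 16^3≡1. ord_35(16) = 3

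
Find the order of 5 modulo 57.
Powers of 5 mod 57: 5^1≡5, 5^2≡25, 5^3≡11, 5^4≡55, 5^5≡47, 5^6≡7, 5^7≡35, 5^8≡4, 5^9≡20, 5^10≡43, 5^11≡44, 5^12≡49, 5^13≡17, 5^14≡28, 5^15≡26, 5^16≡16, 5^17≡23, 5^18≡1. So the order of 5 is 18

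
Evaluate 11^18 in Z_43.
By repeated squaring mod 43: 11^{1}≡11, 11^{2}≡35, 11^{4}≡21, 11^{8}≡11, 11^{16}≡35. Then 11^{18} = 11^{16+2} ≡ 35 × 35 ≡ 21 mod 43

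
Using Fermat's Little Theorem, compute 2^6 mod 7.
By Fermat's Little Theorem, 2^{6} ≡ 1 (mod 7) since 7 is prime and gcd(2, 7) = 1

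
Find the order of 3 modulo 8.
Powers of 3 mod 8: 3^1≡3, 3^2≡1. Order = 2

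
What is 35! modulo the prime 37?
(36)! = (35)! × (36) ≡ -1 mod 37. So (35)! ≡ -1 × (36)^(-1) ≡ (-1)×(-1) = 1 mod 37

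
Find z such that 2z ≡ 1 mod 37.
Since 37 is prime, by Fermat 2^(-1) ≡ 2^{35} ≡ 19 mod 37. Verify: 2 × 19 = 38 ≡ 1 mod 37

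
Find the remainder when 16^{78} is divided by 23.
By Fermat: 16^{22} ≡ 1 mod 23. 78 = 3×22 + 12. So 16^{78} ≡ 16^{12} ≡ 16 mod 23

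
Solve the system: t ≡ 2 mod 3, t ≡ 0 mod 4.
M = 3 × 4 = 12. M₁ = 4, y₁ ≡ 1 mod 3. M₂ = 3, y₂ ≡ 3 mod 4. t = 2×4×1 + 0×3×3 ≡ 8 mod 12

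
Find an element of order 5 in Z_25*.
6 has order 5 mod 25 since 6^{5} ≡ 1 (mod 25) and no smaller power works.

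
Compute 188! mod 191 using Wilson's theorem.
(190)! = (188)! × (189) × (190) ≡ -1 mod 191. So (188)! ≡ -1 × [(190)(189)]^(-1) ≡ 95 mod 191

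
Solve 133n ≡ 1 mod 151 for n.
Since 151 is prime, by Fermat 133^(-1) ≡ 133^{149} ≡ 109 mod 151. Verify: 133 × 109 = 14497 ≡ 1 mod 151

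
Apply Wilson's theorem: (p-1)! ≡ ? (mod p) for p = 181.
By Wilson's theorem, (180)! ≡ -1 ≡ 180 (mod 181)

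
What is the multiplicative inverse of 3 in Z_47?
Since 47 is prime, by Fermat 3^(-1) ≡ 3^{45} ≡ 16 mod 47. Verify: 3 × 16 = 48 ≡ 1 mod 47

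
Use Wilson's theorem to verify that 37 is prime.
(36)! mod 37 = 36. Since this equals -1 mod 37, Wilson confirms 37 is prime.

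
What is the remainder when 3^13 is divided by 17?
By repeated squaring (mod 17): 3^{1}≡3, 3^{2}≡9, 3^{4}≡13, 3^{8}≡16. Then 3^{13} = 3^{8+4+1} ≡ 16 × 13 × 3 ≡ 12 (mod 17)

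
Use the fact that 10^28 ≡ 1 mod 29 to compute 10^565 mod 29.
By Fermat: 10^{28} ≡ 1 mod 29. 565 ≡ 5 mod 28. So 10^{565} ≡ 10^{5} ≡ 8 mod 29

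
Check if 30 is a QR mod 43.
By Euler's criterion: 30^{21} ≡ 42 mod 43. Since this equals -1 (≡ 42), 30 is not a QR.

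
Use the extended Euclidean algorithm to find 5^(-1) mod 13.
Extended GCD: 5(-5) + 13(2) = 1. So 5^(-1) ≡ -5 ≡ 8 (mod 13). Verify: 5 × 8 = 40 ≡ 1 (mod 13)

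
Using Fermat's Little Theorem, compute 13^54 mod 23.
By Fermat: 13^{22} ≡ 1 mod 23. 54 = 2×22 + 10. So 13^{54} ≡ 13^{10} ≡ 16 mod 23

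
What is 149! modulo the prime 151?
(150)! = (149)! × (150) ≡ -1 (mod 151). So (149)! ≡ -1 × (150)^(-1) ≡ (-1)×(-1) = 1 (mod 151)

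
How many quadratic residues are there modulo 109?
The squaring map on Z_109* is 2-to-1, so there are (108)/2 = 54 QRs.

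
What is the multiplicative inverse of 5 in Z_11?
Since 11 is prime, by Fermat 5^(-1) ≡ 5^{9} ≡ 9 (mod 11). Verify: 5 × 9 = 45 ≡ 1 (mod 11)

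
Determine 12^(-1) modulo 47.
Since 47 is prime, by Fermat 12^(-1) ≡ 12^{45} ≡ 4 (mod 47). Verify: 12 × 4 = 48 ≡ 1 (mod 47)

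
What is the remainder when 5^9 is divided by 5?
By repeated squaring (mod 5): 5^{1}≡0, 5^{2}≡0, 5^{4}≡0, 5^{8}≡0. Then 5^{9} = 5^{8+1} ≡ 0 × 0 ≡ 0 (mod 5)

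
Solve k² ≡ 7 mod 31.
The square roots of 7 mod 31 are 10 and 21. Verify: 10² = 100 ≡ 7 mod 31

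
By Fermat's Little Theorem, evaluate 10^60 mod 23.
By Fermat: 10^{22} ≡ 1 mod 23. 60 = 2×22 + 16. So 10^{60} ≡ 10^{16} ≡ 4 mod 23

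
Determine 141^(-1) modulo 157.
Since 157 is prime, by Fermat 141^(-1) ≡ 141^{155} ≡ 49 (mod 157). Verify: 141 × 49 = 6909 ≡ 1 (mod 157)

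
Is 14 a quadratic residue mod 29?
By Euler's criterion: 14^{14} ≡ 28 (mod 29). Since this equals -1 (≡ 28), 14 is not a QR.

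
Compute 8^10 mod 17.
By repeated squaring mod 17: 8^{1}≡8, 8^{2}≡13, 8^{4}≡16, 8^{8}≡1. Then 8^{10} = 8^{8+2} ≡ 1 × 13 ≡ 13 mod 17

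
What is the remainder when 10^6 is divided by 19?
By repeated squaring mod 19: 10^{1}≡10, 10^{2}≡5, 10^{4}≡6. Then 10^{6} = 10^{4+2} ≡ 6 × 5 ≡ 11 mod 19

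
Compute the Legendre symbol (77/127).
(77/127) = 77^{63} mod 127 = -1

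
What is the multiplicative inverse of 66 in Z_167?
Since 167 is prime, by Fermat 66^(-1) ≡ 66^{165} ≡ 124 (mod 167). Verify: 66 × 124 = 8184 ≡ 1 (mod 167)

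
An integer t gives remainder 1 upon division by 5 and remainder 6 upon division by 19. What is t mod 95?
M = 5 × 19 = 95. M₁ = 19, y₁ ≡ 4 mod 5. M₂ = 5, y₂ ≡ 4 mod 19. t = 1×19×4 + 6×5×4 ≡ 6 mod 95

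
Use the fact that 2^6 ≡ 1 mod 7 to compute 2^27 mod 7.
By Fermat: 2^{6} ≡ 1 mod 7. 27 = 4×6 + 3. So 2^{27} ≡ 2^{3} ≡ 1 mod 7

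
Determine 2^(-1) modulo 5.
Since 5 is prime, by Fermat 2^(-1) ≡ 2^{3} ≡ 3 mod 5. Verify: 2 × 3 = 6 ≡ 1 mod 5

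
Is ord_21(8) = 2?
Powers of 8 mod 21: 8^1≡8, 8^2≡1. First k with 8^k≡1 is k=2. Yes, ord_21(8) = 2.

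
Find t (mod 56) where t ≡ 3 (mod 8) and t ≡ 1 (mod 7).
M = 8 × 7 = 56. M₁ = 7, y₁ ≡ 7 (mod 8). M₂ = 8, y₂ ≡ 1 (mod 7). t = 3×7×7 + 1×8×1 ≡ 43 (mod 56)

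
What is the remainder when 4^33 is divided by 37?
By repeated squaring mod 37: 4^{1}≡4, 4^{2}≡16, 4^{4}≡34, 4^{8}≡9, 4^{16}≡7, 4^{32}≡12. Then 4^{33} = 4^{32+1} ≡ 12 × 4 ≡ 11 mod 37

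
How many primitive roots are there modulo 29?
A prime p has φ(p-1) primitive roots; here φ(28) = 12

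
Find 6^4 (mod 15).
6^{4} = 1296 ≡ 6 (mod 15)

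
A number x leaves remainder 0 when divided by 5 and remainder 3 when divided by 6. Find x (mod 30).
M = 5 × 6 = 30. M₁ = 6, y₁ ≡ 1 (mod 5). M₂ = 5, y₂ ≡ 5 (mod 6). x = 0×6×1 + 3×5×5 ≡ 15 (mod 30)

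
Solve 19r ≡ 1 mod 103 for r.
Since 103 is prime, by Fermat 19^(-1) ≡ 19^{101} ≡ 38 mod 103. Verify: 19 × 38 = 722 ≡ 1 mod 103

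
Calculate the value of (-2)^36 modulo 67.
By repeated squaring (mod 67): (-2)^{1}≡65, (-2)^{2}≡4, (-2)^{4}≡16, (-2)^{8}≡55, (-2)^{16}≡10, (-2)^{32}≡33. Then (-2)^{36} = (-2)^{32+4} ≡ 33 × 16 ≡ 59 (mod 67)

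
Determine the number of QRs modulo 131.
Exactly half the non-zero residues mod a prime are QRs: (131-1)/2 = 65.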